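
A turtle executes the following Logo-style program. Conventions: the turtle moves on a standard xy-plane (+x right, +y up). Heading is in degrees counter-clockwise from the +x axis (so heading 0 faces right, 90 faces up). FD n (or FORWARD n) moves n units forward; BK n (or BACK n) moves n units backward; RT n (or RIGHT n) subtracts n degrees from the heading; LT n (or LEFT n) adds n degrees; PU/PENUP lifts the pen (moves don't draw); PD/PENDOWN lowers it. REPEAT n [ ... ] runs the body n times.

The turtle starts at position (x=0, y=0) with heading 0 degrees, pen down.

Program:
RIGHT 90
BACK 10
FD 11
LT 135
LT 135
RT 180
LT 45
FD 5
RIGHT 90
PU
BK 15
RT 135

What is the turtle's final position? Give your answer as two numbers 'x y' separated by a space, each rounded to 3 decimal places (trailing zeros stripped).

Answer: -7.071 13.142

Derivation:
Executing turtle program step by step:
Start: pos=(0,0), heading=0, pen down
RT 90: heading 0 -> 270
BK 10: (0,0) -> (0,10) [heading=270, draw]
FD 11: (0,10) -> (0,-1) [heading=270, draw]
LT 135: heading 270 -> 45
LT 135: heading 45 -> 180
RT 180: heading 180 -> 0
LT 45: heading 0 -> 45
FD 5: (0,-1) -> (3.536,2.536) [heading=45, draw]
RT 90: heading 45 -> 315
PU: pen up
BK 15: (3.536,2.536) -> (-7.071,13.142) [heading=315, move]
RT 135: heading 315 -> 180
Final: pos=(-7.071,13.142), heading=180, 3 segment(s) drawn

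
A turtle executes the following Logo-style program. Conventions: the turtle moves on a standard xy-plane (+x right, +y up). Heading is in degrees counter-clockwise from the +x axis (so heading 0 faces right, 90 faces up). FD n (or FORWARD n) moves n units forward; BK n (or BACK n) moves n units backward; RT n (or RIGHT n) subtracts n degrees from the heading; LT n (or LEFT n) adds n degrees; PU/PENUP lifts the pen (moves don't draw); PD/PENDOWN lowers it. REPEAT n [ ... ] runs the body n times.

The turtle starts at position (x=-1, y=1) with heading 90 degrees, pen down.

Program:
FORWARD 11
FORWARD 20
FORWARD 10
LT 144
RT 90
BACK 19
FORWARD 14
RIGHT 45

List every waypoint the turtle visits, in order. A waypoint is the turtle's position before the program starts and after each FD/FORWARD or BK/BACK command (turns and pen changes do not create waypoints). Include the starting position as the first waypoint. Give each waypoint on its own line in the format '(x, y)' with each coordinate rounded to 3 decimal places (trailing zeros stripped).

Executing turtle program step by step:
Start: pos=(-1,1), heading=90, pen down
FD 11: (-1,1) -> (-1,12) [heading=90, draw]
FD 20: (-1,12) -> (-1,32) [heading=90, draw]
FD 10: (-1,32) -> (-1,42) [heading=90, draw]
LT 144: heading 90 -> 234
RT 90: heading 234 -> 144
BK 19: (-1,42) -> (14.371,30.832) [heading=144, draw]
FD 14: (14.371,30.832) -> (3.045,39.061) [heading=144, draw]
RT 45: heading 144 -> 99
Final: pos=(3.045,39.061), heading=99, 5 segment(s) drawn
Waypoints (6 total):
(-1, 1)
(-1, 12)
(-1, 32)
(-1, 42)
(14.371, 30.832)
(3.045, 39.061)

Answer: (-1, 1)
(-1, 12)
(-1, 32)
(-1, 42)
(14.371, 30.832)
(3.045, 39.061)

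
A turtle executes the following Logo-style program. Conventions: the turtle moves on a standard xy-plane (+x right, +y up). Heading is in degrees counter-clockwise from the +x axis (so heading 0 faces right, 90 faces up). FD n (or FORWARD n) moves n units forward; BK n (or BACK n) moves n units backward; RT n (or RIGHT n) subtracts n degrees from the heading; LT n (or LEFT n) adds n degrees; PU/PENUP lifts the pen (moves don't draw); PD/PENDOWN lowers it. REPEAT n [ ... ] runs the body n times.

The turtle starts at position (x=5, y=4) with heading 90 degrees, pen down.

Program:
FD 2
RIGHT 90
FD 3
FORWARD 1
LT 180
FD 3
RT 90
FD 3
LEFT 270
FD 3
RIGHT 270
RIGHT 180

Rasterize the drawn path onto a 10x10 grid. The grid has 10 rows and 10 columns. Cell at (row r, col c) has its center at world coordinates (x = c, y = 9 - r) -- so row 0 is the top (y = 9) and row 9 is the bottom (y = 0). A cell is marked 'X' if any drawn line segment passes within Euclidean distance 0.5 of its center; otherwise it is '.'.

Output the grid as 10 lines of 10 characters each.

Answer: ......XXXX
......X...
......X...
.....XXXXX
.....X....
.....X....
..........
..........
..........
..........

Derivation:
Segment 0: (5,4) -> (5,6)
Segment 1: (5,6) -> (8,6)
Segment 2: (8,6) -> (9,6)
Segment 3: (9,6) -> (6,6)
Segment 4: (6,6) -> (6,9)
Segment 5: (6,9) -> (9,9)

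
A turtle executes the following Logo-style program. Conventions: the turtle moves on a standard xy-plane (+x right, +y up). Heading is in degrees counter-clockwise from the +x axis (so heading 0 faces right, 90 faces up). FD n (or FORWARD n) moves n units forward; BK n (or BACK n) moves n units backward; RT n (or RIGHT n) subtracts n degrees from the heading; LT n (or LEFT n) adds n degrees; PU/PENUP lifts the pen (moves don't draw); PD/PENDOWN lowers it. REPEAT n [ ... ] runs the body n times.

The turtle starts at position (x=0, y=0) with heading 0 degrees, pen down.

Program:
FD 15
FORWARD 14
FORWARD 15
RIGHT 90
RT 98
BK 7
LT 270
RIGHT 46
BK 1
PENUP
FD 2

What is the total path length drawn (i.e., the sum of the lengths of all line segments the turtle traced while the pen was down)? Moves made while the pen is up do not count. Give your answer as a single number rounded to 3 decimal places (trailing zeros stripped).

Executing turtle program step by step:
Start: pos=(0,0), heading=0, pen down
FD 15: (0,0) -> (15,0) [heading=0, draw]
FD 14: (15,0) -> (29,0) [heading=0, draw]
FD 15: (29,0) -> (44,0) [heading=0, draw]
RT 90: heading 0 -> 270
RT 98: heading 270 -> 172
BK 7: (44,0) -> (50.932,-0.974) [heading=172, draw]
LT 270: heading 172 -> 82
RT 46: heading 82 -> 36
BK 1: (50.932,-0.974) -> (50.123,-1.562) [heading=36, draw]
PU: pen up
FD 2: (50.123,-1.562) -> (51.741,-0.386) [heading=36, move]
Final: pos=(51.741,-0.386), heading=36, 5 segment(s) drawn

Segment lengths:
  seg 1: (0,0) -> (15,0), length = 15
  seg 2: (15,0) -> (29,0), length = 14
  seg 3: (29,0) -> (44,0), length = 15
  seg 4: (44,0) -> (50.932,-0.974), length = 7
  seg 5: (50.932,-0.974) -> (50.123,-1.562), length = 1
Total = 52

Answer: 52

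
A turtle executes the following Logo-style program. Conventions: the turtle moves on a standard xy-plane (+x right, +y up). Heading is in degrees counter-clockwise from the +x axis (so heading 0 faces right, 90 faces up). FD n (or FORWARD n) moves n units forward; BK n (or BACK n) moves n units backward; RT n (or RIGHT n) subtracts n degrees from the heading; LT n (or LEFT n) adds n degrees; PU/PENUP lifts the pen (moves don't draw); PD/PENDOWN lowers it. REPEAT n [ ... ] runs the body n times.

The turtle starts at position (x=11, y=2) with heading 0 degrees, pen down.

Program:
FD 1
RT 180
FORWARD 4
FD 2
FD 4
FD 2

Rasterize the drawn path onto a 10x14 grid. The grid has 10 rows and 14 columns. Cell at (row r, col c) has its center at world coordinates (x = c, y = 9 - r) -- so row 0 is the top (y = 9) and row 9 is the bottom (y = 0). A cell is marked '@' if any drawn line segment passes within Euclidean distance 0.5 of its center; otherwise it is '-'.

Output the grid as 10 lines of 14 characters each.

Segment 0: (11,2) -> (12,2)
Segment 1: (12,2) -> (8,2)
Segment 2: (8,2) -> (6,2)
Segment 3: (6,2) -> (2,2)
Segment 4: (2,2) -> (0,2)

Answer: --------------
--------------
--------------
--------------
--------------
--------------
--------------
@@@@@@@@@@@@@-
--------------
--------------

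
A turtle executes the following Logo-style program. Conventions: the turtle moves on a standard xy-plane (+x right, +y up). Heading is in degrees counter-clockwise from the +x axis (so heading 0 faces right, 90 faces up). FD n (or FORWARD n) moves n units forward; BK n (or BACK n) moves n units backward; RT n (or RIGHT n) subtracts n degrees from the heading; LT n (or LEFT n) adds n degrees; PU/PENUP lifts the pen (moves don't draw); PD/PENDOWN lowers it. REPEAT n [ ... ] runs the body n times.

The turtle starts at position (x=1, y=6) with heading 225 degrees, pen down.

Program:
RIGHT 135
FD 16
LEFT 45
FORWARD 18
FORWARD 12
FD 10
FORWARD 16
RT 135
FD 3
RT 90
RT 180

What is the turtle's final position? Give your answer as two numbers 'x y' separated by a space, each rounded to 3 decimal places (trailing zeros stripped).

Answer: -35.598 61.598

Derivation:
Executing turtle program step by step:
Start: pos=(1,6), heading=225, pen down
RT 135: heading 225 -> 90
FD 16: (1,6) -> (1,22) [heading=90, draw]
LT 45: heading 90 -> 135
FD 18: (1,22) -> (-11.728,34.728) [heading=135, draw]
FD 12: (-11.728,34.728) -> (-20.213,43.213) [heading=135, draw]
FD 10: (-20.213,43.213) -> (-27.284,50.284) [heading=135, draw]
FD 16: (-27.284,50.284) -> (-38.598,61.598) [heading=135, draw]
RT 135: heading 135 -> 0
FD 3: (-38.598,61.598) -> (-35.598,61.598) [heading=0, draw]
RT 90: heading 0 -> 270
RT 180: heading 270 -> 90
Final: pos=(-35.598,61.598), heading=90, 6 segment(s) drawn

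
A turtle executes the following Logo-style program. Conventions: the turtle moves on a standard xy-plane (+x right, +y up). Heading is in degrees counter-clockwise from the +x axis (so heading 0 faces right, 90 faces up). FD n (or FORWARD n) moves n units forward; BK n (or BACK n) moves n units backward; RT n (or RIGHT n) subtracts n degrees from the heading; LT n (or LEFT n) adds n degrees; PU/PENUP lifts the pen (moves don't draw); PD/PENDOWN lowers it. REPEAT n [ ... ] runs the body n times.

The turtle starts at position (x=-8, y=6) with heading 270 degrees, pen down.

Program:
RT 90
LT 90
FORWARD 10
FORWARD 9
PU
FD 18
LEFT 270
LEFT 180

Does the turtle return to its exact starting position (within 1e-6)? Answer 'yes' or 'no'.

Executing turtle program step by step:
Start: pos=(-8,6), heading=270, pen down
RT 90: heading 270 -> 180
LT 90: heading 180 -> 270
FD 10: (-8,6) -> (-8,-4) [heading=270, draw]
FD 9: (-8,-4) -> (-8,-13) [heading=270, draw]
PU: pen up
FD 18: (-8,-13) -> (-8,-31) [heading=270, move]
LT 270: heading 270 -> 180
LT 180: heading 180 -> 0
Final: pos=(-8,-31), heading=0, 2 segment(s) drawn

Start position: (-8, 6)
Final position: (-8, -31)
Distance = 37; >= 1e-6 -> NOT closed

Answer: no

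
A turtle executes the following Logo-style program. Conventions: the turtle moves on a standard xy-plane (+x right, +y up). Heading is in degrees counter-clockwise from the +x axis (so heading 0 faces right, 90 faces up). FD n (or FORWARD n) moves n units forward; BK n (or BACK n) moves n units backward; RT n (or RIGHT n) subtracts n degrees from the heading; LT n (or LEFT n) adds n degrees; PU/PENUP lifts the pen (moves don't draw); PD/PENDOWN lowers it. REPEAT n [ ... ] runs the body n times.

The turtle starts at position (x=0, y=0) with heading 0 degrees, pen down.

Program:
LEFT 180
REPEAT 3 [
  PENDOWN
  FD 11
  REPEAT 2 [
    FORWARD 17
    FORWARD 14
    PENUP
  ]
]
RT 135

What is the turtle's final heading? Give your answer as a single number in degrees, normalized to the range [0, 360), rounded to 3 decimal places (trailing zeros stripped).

Answer: 45

Derivation:
Executing turtle program step by step:
Start: pos=(0,0), heading=0, pen down
LT 180: heading 0 -> 180
REPEAT 3 [
  -- iteration 1/3 --
  PD: pen down
  FD 11: (0,0) -> (-11,0) [heading=180, draw]
  REPEAT 2 [
    -- iteration 1/2 --
    FD 17: (-11,0) -> (-28,0) [heading=180, draw]
    FD 14: (-28,0) -> (-42,0) [heading=180, draw]
    PU: pen up
    -- iteration 2/2 --
    FD 17: (-42,0) -> (-59,0) [heading=180, move]
    FD 14: (-59,0) -> (-73,0) [heading=180, move]
    PU: pen up
  ]
  -- iteration 2/3 --
  PD: pen down
  FD 11: (-73,0) -> (-84,0) [heading=180, draw]
  REPEAT 2 [
    -- iteration 1/2 --
    FD 17: (-84,0) -> (-101,0) [heading=180, draw]
    FD 14: (-101,0) -> (-115,0) [heading=180, draw]
    PU: pen up
    -- iteration 2/2 --
    FD 17: (-115,0) -> (-132,0) [heading=180, move]
    FD 14: (-132,0) -> (-146,0) [heading=180, move]
    PU: pen up
  ]
  -- iteration 3/3 --
  PD: pen down
  FD 11: (-146,0) -> (-157,0) [heading=180, draw]
  REPEAT 2 [
    -- iteration 1/2 --
    FD 17: (-157,0) -> (-174,0) [heading=180, draw]
    FD 14: (-174,0) -> (-188,0) [heading=180, draw]
    PU: pen up
    -- iteration 2/2 --
    FD 17: (-188,0) -> (-205,0) [heading=180, move]
    FD 14: (-205,0) -> (-219,0) [heading=180, move]
    PU: pen up
  ]
]
RT 135: heading 180 -> 45
Final: pos=(-219,0), heading=45, 9 segment(s) drawn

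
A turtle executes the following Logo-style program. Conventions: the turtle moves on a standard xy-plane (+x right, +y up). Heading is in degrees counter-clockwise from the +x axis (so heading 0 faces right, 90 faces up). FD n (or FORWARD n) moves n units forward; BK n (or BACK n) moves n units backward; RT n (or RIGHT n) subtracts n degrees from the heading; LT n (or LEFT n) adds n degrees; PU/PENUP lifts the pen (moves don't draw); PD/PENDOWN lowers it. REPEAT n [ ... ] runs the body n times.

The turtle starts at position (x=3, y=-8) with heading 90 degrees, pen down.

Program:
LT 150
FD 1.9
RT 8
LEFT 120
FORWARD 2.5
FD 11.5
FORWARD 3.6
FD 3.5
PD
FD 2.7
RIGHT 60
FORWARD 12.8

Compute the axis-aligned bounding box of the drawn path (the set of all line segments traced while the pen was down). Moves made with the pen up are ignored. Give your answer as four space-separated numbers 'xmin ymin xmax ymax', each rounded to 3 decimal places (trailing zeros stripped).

Answer: 2.05 -24.826 30.413 -8

Derivation:
Executing turtle program step by step:
Start: pos=(3,-8), heading=90, pen down
LT 150: heading 90 -> 240
FD 1.9: (3,-8) -> (2.05,-9.645) [heading=240, draw]
RT 8: heading 240 -> 232
LT 120: heading 232 -> 352
FD 2.5: (2.05,-9.645) -> (4.526,-9.993) [heading=352, draw]
FD 11.5: (4.526,-9.993) -> (15.914,-11.594) [heading=352, draw]
FD 3.6: (15.914,-11.594) -> (19.479,-12.095) [heading=352, draw]
FD 3.5: (19.479,-12.095) -> (22.945,-12.582) [heading=352, draw]
PD: pen down
FD 2.7: (22.945,-12.582) -> (25.618,-12.958) [heading=352, draw]
RT 60: heading 352 -> 292
FD 12.8: (25.618,-12.958) -> (30.413,-24.826) [heading=292, draw]
Final: pos=(30.413,-24.826), heading=292, 7 segment(s) drawn

Segment endpoints: x in {2.05, 3, 4.526, 15.914, 19.479, 22.945, 25.618, 30.413}, y in {-24.826, -12.958, -12.582, -12.095, -11.594, -9.993, -9.645, -8}
xmin=2.05, ymin=-24.826, xmax=30.413, ymax=-8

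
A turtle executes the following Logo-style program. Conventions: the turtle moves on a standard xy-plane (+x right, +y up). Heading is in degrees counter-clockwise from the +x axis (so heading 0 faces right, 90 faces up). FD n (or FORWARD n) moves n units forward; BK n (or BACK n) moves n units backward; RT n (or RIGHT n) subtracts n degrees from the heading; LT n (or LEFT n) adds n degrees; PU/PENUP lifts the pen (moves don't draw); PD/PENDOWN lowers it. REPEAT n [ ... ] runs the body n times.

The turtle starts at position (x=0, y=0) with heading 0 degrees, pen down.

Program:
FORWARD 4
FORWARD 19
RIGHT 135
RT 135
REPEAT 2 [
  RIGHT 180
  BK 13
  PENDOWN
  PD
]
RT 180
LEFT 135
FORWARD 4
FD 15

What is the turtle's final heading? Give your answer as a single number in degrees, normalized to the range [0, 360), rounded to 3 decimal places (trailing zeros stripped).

Executing turtle program step by step:
Start: pos=(0,0), heading=0, pen down
FD 4: (0,0) -> (4,0) [heading=0, draw]
FD 19: (4,0) -> (23,0) [heading=0, draw]
RT 135: heading 0 -> 225
RT 135: heading 225 -> 90
REPEAT 2 [
  -- iteration 1/2 --
  RT 180: heading 90 -> 270
  BK 13: (23,0) -> (23,13) [heading=270, draw]
  PD: pen down
  PD: pen down
  -- iteration 2/2 --
  RT 180: heading 270 -> 90
  BK 13: (23,13) -> (23,0) [heading=90, draw]
  PD: pen down
  PD: pen down
]
RT 180: heading 90 -> 270
LT 135: heading 270 -> 45
FD 4: (23,0) -> (25.828,2.828) [heading=45, draw]
FD 15: (25.828,2.828) -> (36.435,13.435) [heading=45, draw]
Final: pos=(36.435,13.435), heading=45, 6 segment(s) drawn

Answer: 45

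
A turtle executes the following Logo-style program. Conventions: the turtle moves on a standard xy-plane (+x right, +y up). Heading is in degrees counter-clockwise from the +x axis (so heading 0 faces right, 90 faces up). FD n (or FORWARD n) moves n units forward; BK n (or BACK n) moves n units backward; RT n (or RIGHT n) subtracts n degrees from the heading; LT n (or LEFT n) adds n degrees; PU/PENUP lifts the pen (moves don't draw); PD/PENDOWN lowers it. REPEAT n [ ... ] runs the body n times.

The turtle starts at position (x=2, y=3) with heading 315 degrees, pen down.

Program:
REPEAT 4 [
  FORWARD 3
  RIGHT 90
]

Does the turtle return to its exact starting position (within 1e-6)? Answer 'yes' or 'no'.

Answer: yes

Derivation:
Executing turtle program step by step:
Start: pos=(2,3), heading=315, pen down
REPEAT 4 [
  -- iteration 1/4 --
  FD 3: (2,3) -> (4.121,0.879) [heading=315, draw]
  RT 90: heading 315 -> 225
  -- iteration 2/4 --
  FD 3: (4.121,0.879) -> (2,-1.243) [heading=225, draw]
  RT 90: heading 225 -> 135
  -- iteration 3/4 --
  FD 3: (2,-1.243) -> (-0.121,0.879) [heading=135, draw]
  RT 90: heading 135 -> 45
  -- iteration 4/4 --
  FD 3: (-0.121,0.879) -> (2,3) [heading=45, draw]
  RT 90: heading 45 -> 315
]
Final: pos=(2,3), heading=315, 4 segment(s) drawn

Start position: (2, 3)
Final position: (2, 3)
Distance = 0; < 1e-6 -> CLOSED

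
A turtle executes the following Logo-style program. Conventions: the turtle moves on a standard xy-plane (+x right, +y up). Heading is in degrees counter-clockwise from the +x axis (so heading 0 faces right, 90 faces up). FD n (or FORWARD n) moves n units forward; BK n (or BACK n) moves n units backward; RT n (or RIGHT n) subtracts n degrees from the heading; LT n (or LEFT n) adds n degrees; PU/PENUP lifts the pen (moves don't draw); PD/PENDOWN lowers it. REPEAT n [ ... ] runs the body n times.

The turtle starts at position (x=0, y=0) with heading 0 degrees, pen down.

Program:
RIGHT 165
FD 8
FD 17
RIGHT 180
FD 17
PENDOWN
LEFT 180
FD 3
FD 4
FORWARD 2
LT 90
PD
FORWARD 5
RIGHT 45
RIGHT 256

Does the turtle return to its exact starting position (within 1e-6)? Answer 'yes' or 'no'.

Answer: no

Derivation:
Executing turtle program step by step:
Start: pos=(0,0), heading=0, pen down
RT 165: heading 0 -> 195
FD 8: (0,0) -> (-7.727,-2.071) [heading=195, draw]
FD 17: (-7.727,-2.071) -> (-24.148,-6.47) [heading=195, draw]
RT 180: heading 195 -> 15
FD 17: (-24.148,-6.47) -> (-7.727,-2.071) [heading=15, draw]
PD: pen down
LT 180: heading 15 -> 195
FD 3: (-7.727,-2.071) -> (-10.625,-2.847) [heading=195, draw]
FD 4: (-10.625,-2.847) -> (-14.489,-3.882) [heading=195, draw]
FD 2: (-14.489,-3.882) -> (-16.421,-4.4) [heading=195, draw]
LT 90: heading 195 -> 285
PD: pen down
FD 5: (-16.421,-4.4) -> (-15.127,-9.23) [heading=285, draw]
RT 45: heading 285 -> 240
RT 256: heading 240 -> 344
Final: pos=(-15.127,-9.23), heading=344, 7 segment(s) drawn

Start position: (0, 0)
Final position: (-15.127, -9.23)
Distance = 17.72; >= 1e-6 -> NOT closed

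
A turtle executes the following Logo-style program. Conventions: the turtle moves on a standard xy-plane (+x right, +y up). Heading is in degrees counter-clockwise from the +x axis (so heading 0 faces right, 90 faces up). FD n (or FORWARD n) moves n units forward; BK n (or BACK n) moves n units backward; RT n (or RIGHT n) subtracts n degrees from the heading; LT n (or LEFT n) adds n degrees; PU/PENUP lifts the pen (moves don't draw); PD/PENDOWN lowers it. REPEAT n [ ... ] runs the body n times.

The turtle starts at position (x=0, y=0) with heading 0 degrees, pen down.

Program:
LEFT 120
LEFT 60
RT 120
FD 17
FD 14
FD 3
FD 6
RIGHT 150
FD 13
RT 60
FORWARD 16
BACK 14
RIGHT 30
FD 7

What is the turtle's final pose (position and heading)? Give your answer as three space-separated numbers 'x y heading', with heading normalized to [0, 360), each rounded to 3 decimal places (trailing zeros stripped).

Executing turtle program step by step:
Start: pos=(0,0), heading=0, pen down
LT 120: heading 0 -> 120
LT 60: heading 120 -> 180
RT 120: heading 180 -> 60
FD 17: (0,0) -> (8.5,14.722) [heading=60, draw]
FD 14: (8.5,14.722) -> (15.5,26.847) [heading=60, draw]
FD 3: (15.5,26.847) -> (17,29.445) [heading=60, draw]
FD 6: (17,29.445) -> (20,34.641) [heading=60, draw]
RT 150: heading 60 -> 270
FD 13: (20,34.641) -> (20,21.641) [heading=270, draw]
RT 60: heading 270 -> 210
FD 16: (20,21.641) -> (6.144,13.641) [heading=210, draw]
BK 14: (6.144,13.641) -> (18.268,20.641) [heading=210, draw]
RT 30: heading 210 -> 180
FD 7: (18.268,20.641) -> (11.268,20.641) [heading=180, draw]
Final: pos=(11.268,20.641), heading=180, 8 segment(s) drawn

Answer: 11.268 20.641 180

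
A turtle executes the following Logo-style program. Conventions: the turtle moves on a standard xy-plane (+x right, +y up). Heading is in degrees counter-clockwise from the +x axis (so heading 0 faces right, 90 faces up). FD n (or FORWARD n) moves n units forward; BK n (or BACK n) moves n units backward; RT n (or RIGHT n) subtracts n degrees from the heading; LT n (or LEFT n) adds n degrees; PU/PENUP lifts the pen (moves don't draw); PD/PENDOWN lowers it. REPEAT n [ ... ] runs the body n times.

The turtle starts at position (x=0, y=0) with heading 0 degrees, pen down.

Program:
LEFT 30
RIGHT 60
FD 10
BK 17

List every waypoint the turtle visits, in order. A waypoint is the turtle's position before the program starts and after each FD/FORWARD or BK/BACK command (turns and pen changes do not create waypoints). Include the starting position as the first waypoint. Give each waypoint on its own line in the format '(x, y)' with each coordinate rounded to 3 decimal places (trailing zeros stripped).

Executing turtle program step by step:
Start: pos=(0,0), heading=0, pen down
LT 30: heading 0 -> 30
RT 60: heading 30 -> 330
FD 10: (0,0) -> (8.66,-5) [heading=330, draw]
BK 17: (8.66,-5) -> (-6.062,3.5) [heading=330, draw]
Final: pos=(-6.062,3.5), heading=330, 2 segment(s) drawn
Waypoints (3 total):
(0, 0)
(8.66, -5)
(-6.062, 3.5)

Answer: (0, 0)
(8.66, -5)
(-6.062, 3.5)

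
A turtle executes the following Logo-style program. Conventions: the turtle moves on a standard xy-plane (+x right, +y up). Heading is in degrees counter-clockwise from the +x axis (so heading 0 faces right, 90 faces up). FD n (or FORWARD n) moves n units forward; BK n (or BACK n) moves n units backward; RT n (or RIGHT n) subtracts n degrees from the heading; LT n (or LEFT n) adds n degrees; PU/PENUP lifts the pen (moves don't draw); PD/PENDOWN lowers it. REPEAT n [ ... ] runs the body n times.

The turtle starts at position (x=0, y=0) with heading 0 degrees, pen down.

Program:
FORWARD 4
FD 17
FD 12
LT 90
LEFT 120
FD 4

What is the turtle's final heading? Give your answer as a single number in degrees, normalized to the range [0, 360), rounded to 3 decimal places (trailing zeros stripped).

Answer: 210

Derivation:
Executing turtle program step by step:
Start: pos=(0,0), heading=0, pen down
FD 4: (0,0) -> (4,0) [heading=0, draw]
FD 17: (4,0) -> (21,0) [heading=0, draw]
FD 12: (21,0) -> (33,0) [heading=0, draw]
LT 90: heading 0 -> 90
LT 120: heading 90 -> 210
FD 4: (33,0) -> (29.536,-2) [heading=210, draw]
Final: pos=(29.536,-2), heading=210, 4 segment(s) drawn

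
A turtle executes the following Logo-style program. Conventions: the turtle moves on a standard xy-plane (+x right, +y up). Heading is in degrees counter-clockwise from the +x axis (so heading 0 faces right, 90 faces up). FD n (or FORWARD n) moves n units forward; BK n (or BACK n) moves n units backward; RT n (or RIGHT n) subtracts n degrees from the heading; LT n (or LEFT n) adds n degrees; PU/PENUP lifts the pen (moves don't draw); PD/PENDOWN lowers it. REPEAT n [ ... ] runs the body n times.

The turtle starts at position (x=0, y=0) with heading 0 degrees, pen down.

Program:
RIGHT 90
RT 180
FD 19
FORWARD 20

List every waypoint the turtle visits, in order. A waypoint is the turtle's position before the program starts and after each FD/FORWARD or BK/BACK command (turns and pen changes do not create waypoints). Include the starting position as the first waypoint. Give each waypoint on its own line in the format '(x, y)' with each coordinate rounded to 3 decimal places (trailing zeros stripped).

Executing turtle program step by step:
Start: pos=(0,0), heading=0, pen down
RT 90: heading 0 -> 270
RT 180: heading 270 -> 90
FD 19: (0,0) -> (0,19) [heading=90, draw]
FD 20: (0,19) -> (0,39) [heading=90, draw]
Final: pos=(0,39), heading=90, 2 segment(s) drawn
Waypoints (3 total):
(0, 0)
(0, 19)
(0, 39)

Answer: (0, 0)
(0, 19)
(0, 39)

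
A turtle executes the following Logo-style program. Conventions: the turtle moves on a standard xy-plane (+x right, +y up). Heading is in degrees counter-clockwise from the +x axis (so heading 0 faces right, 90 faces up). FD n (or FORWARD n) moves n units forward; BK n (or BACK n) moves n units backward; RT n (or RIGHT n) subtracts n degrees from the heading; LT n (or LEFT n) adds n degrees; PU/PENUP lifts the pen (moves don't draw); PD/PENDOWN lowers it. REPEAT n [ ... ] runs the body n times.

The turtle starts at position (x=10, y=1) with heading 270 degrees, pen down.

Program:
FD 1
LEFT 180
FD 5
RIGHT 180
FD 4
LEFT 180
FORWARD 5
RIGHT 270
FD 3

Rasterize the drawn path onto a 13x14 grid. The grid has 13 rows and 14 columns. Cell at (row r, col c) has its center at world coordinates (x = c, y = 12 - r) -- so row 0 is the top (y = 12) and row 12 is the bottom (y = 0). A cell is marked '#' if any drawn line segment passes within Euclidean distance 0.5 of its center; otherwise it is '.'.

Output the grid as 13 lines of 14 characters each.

Answer: ..............
..............
..............
..............
..............
..............
.......####...
..........#...
..........#...
..........#...
..........#...
..........#...
..........#...

Derivation:
Segment 0: (10,1) -> (10,0)
Segment 1: (10,0) -> (10,5)
Segment 2: (10,5) -> (10,1)
Segment 3: (10,1) -> (10,6)
Segment 4: (10,6) -> (7,6)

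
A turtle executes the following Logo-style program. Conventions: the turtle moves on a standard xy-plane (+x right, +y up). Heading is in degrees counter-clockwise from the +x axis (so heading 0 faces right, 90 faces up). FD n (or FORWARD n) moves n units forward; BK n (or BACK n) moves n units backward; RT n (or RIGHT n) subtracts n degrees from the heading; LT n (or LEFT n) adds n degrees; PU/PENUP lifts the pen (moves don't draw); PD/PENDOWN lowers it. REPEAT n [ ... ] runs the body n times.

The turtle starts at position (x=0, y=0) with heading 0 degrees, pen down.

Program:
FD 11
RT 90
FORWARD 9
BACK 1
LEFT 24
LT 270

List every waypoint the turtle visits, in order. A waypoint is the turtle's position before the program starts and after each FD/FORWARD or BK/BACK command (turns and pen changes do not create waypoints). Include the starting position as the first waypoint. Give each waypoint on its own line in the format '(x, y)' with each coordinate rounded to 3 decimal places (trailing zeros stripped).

Answer: (0, 0)
(11, 0)
(11, -9)
(11, -8)

Derivation:
Executing turtle program step by step:
Start: pos=(0,0), heading=0, pen down
FD 11: (0,0) -> (11,0) [heading=0, draw]
RT 90: heading 0 -> 270
FD 9: (11,0) -> (11,-9) [heading=270, draw]
BK 1: (11,-9) -> (11,-8) [heading=270, draw]
LT 24: heading 270 -> 294
LT 270: heading 294 -> 204
Final: pos=(11,-8), heading=204, 3 segment(s) drawn
Waypoints (4 total):
(0, 0)
(11, 0)
(11, -9)
(11, -8)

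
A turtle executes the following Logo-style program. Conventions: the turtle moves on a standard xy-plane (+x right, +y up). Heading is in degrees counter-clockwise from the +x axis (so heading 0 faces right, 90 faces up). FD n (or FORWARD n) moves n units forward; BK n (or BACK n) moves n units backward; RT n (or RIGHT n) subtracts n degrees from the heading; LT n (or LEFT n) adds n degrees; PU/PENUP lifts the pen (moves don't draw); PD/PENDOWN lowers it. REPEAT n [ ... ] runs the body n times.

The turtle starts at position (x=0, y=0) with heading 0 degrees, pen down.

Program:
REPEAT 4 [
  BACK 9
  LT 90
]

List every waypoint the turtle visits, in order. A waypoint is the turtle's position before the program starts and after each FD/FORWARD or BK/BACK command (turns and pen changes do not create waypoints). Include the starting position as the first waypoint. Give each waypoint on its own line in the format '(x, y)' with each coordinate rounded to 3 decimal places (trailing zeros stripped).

Answer: (0, 0)
(-9, 0)
(-9, -9)
(0, -9)
(0, 0)

Derivation:
Executing turtle program step by step:
Start: pos=(0,0), heading=0, pen down
REPEAT 4 [
  -- iteration 1/4 --
  BK 9: (0,0) -> (-9,0) [heading=0, draw]
  LT 90: heading 0 -> 90
  -- iteration 2/4 --
  BK 9: (-9,0) -> (-9,-9) [heading=90, draw]
  LT 90: heading 90 -> 180
  -- iteration 3/4 --
  BK 9: (-9,-9) -> (0,-9) [heading=180, draw]
  LT 90: heading 180 -> 270
  -- iteration 4/4 --
  BK 9: (0,-9) -> (0,0) [heading=270, draw]
  LT 90: heading 270 -> 0
]
Final: pos=(0,0), heading=0, 4 segment(s) drawn
Waypoints (5 total):
(0, 0)
(-9, 0)
(-9, -9)
(0, -9)
(0, 0)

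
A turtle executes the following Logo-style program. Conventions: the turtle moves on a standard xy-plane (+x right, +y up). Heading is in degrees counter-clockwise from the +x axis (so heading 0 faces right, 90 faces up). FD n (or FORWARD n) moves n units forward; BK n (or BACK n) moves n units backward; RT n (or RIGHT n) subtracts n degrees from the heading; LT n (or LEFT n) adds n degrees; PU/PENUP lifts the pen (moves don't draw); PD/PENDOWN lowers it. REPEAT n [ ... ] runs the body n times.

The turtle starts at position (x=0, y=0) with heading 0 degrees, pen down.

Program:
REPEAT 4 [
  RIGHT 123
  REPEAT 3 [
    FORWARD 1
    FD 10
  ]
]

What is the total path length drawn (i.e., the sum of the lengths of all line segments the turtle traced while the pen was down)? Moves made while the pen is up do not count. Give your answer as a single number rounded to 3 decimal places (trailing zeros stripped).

Executing turtle program step by step:
Start: pos=(0,0), heading=0, pen down
REPEAT 4 [
  -- iteration 1/4 --
  RT 123: heading 0 -> 237
  REPEAT 3 [
    -- iteration 1/3 --
    FD 1: (0,0) -> (-0.545,-0.839) [heading=237, draw]
    FD 10: (-0.545,-0.839) -> (-5.991,-9.225) [heading=237, draw]
    -- iteration 2/3 --
    FD 1: (-5.991,-9.225) -> (-6.536,-10.064) [heading=237, draw]
    FD 10: (-6.536,-10.064) -> (-11.982,-18.451) [heading=237, draw]
    -- iteration 3/3 --
    FD 1: (-11.982,-18.451) -> (-12.527,-19.289) [heading=237, draw]
    FD 10: (-12.527,-19.289) -> (-17.973,-27.676) [heading=237, draw]
  ]
  -- iteration 2/4 --
  RT 123: heading 237 -> 114
  REPEAT 3 [
    -- iteration 1/3 --
    FD 1: (-17.973,-27.676) -> (-18.38,-26.763) [heading=114, draw]
    FD 10: (-18.38,-26.763) -> (-22.447,-17.627) [heading=114, draw]
    -- iteration 2/3 --
    FD 1: (-22.447,-17.627) -> (-22.854,-16.714) [heading=114, draw]
    FD 10: (-22.854,-16.714) -> (-26.921,-7.578) [heading=114, draw]
    -- iteration 3/3 --
    FD 1: (-26.921,-7.578) -> (-27.328,-6.665) [heading=114, draw]
    FD 10: (-27.328,-6.665) -> (-31.395,2.471) [heading=114, draw]
  ]
  -- iteration 3/4 --
  RT 123: heading 114 -> 351
  REPEAT 3 [
    -- iteration 1/3 --
    FD 1: (-31.395,2.471) -> (-30.408,2.314) [heading=351, draw]
    FD 10: (-30.408,2.314) -> (-20.531,0.75) [heading=351, draw]
    -- iteration 2/3 --
    FD 1: (-20.531,0.75) -> (-19.543,0.594) [heading=351, draw]
    FD 10: (-19.543,0.594) -> (-9.666,-0.971) [heading=351, draw]
    -- iteration 3/3 --
    FD 1: (-9.666,-0.971) -> (-8.679,-1.127) [heading=351, draw]
    FD 10: (-8.679,-1.127) -> (1.198,-2.691) [heading=351, draw]
  ]
  -- iteration 4/4 --
  RT 123: heading 351 -> 228
  REPEAT 3 [
    -- iteration 1/3 --
    FD 1: (1.198,-2.691) -> (0.529,-3.435) [heading=228, draw]
    FD 10: (0.529,-3.435) -> (-6.162,-10.866) [heading=228, draw]
    -- iteration 2/3 --
    FD 1: (-6.162,-10.866) -> (-6.831,-11.609) [heading=228, draw]
    FD 10: (-6.831,-11.609) -> (-13.523,-19.041) [heading=228, draw]
    -- iteration 3/3 --
    FD 1: (-13.523,-19.041) -> (-14.192,-19.784) [heading=228, draw]
    FD 10: (-14.192,-19.784) -> (-20.883,-27.215) [heading=228, draw]
  ]
]
Final: pos=(-20.883,-27.215), heading=228, 24 segment(s) drawn

Segment lengths:
  seg 1: (0,0) -> (-0.545,-0.839), length = 1
  seg 2: (-0.545,-0.839) -> (-5.991,-9.225), length = 10
  seg 3: (-5.991,-9.225) -> (-6.536,-10.064), length = 1
  seg 4: (-6.536,-10.064) -> (-11.982,-18.451), length = 10
  seg 5: (-11.982,-18.451) -> (-12.527,-19.289), length = 1
  seg 6: (-12.527,-19.289) -> (-17.973,-27.676), length = 10
  seg 7: (-17.973,-27.676) -> (-18.38,-26.763), length = 1
  seg 8: (-18.38,-26.763) -> (-22.447,-17.627), length = 10
  seg 9: (-22.447,-17.627) -> (-22.854,-16.714), length = 1
  seg 10: (-22.854,-16.714) -> (-26.921,-7.578), length = 10
  seg 11: (-26.921,-7.578) -> (-27.328,-6.665), length = 1
  seg 12: (-27.328,-6.665) -> (-31.395,2.471), length = 10
  seg 13: (-31.395,2.471) -> (-30.408,2.314), length = 1
  seg 14: (-30.408,2.314) -> (-20.531,0.75), length = 10
  seg 15: (-20.531,0.75) -> (-19.543,0.594), length = 1
  seg 16: (-19.543,0.594) -> (-9.666,-0.971), length = 10
  seg 17: (-9.666,-0.971) -> (-8.679,-1.127), length = 1
  seg 18: (-8.679,-1.127) -> (1.198,-2.691), length = 10
  seg 19: (1.198,-2.691) -> (0.529,-3.435), length = 1
  seg 20: (0.529,-3.435) -> (-6.162,-10.866), length = 10
  seg 21: (-6.162,-10.866) -> (-6.831,-11.609), length = 1
  seg 22: (-6.831,-11.609) -> (-13.523,-19.041), length = 10
  seg 23: (-13.523,-19.041) -> (-14.192,-19.784), length = 1
  seg 24: (-14.192,-19.784) -> (-20.883,-27.215), length = 10
Total = 132

Answer: 132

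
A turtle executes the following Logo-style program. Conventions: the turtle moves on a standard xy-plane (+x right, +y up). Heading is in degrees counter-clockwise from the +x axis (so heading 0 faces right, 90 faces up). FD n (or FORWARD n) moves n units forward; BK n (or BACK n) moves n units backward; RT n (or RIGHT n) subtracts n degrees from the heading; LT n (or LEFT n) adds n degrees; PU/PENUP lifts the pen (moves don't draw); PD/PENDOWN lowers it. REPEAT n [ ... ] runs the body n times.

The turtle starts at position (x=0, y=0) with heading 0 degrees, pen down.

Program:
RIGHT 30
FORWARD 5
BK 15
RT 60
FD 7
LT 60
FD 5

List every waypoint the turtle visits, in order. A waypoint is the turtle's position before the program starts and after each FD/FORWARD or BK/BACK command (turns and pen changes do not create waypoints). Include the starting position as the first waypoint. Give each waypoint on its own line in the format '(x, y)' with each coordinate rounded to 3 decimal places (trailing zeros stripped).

Answer: (0, 0)
(4.33, -2.5)
(-8.66, 5)
(-8.66, -2)
(-4.33, -4.5)

Derivation:
Executing turtle program step by step:
Start: pos=(0,0), heading=0, pen down
RT 30: heading 0 -> 330
FD 5: (0,0) -> (4.33,-2.5) [heading=330, draw]
BK 15: (4.33,-2.5) -> (-8.66,5) [heading=330, draw]
RT 60: heading 330 -> 270
FD 7: (-8.66,5) -> (-8.66,-2) [heading=270, draw]
LT 60: heading 270 -> 330
FD 5: (-8.66,-2) -> (-4.33,-4.5) [heading=330, draw]
Final: pos=(-4.33,-4.5), heading=330, 4 segment(s) drawn
Waypoints (5 total):
(0, 0)
(4.33, -2.5)
(-8.66, 5)
(-8.66, -2)
(-4.33, -4.5)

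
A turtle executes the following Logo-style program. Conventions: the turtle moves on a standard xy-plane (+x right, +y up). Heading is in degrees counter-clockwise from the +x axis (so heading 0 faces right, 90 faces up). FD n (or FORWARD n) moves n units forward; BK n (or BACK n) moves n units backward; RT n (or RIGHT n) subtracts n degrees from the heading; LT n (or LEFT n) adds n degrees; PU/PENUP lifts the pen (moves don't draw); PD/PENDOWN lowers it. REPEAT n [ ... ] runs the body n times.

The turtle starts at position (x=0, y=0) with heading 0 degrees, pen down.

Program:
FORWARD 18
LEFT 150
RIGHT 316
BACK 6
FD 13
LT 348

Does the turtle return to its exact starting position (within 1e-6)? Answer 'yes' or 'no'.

Answer: no

Derivation:
Executing turtle program step by step:
Start: pos=(0,0), heading=0, pen down
FD 18: (0,0) -> (18,0) [heading=0, draw]
LT 150: heading 0 -> 150
RT 316: heading 150 -> 194
BK 6: (18,0) -> (23.822,1.452) [heading=194, draw]
FD 13: (23.822,1.452) -> (11.208,-1.693) [heading=194, draw]
LT 348: heading 194 -> 182
Final: pos=(11.208,-1.693), heading=182, 3 segment(s) drawn

Start position: (0, 0)
Final position: (11.208, -1.693)
Distance = 11.335; >= 1e-6 -> NOT closed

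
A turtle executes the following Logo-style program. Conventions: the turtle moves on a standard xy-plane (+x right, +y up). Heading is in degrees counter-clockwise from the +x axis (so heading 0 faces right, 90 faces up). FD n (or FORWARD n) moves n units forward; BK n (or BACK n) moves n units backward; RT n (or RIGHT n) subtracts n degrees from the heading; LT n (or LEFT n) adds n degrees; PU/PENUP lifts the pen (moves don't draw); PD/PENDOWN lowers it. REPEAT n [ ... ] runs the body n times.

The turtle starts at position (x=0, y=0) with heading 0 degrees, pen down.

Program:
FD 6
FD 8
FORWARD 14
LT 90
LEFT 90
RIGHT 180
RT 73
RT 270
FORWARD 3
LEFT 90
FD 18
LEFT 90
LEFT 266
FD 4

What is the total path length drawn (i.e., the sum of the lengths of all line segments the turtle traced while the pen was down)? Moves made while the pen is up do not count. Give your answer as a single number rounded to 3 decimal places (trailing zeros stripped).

Executing turtle program step by step:
Start: pos=(0,0), heading=0, pen down
FD 6: (0,0) -> (6,0) [heading=0, draw]
FD 8: (6,0) -> (14,0) [heading=0, draw]
FD 14: (14,0) -> (28,0) [heading=0, draw]
LT 90: heading 0 -> 90
LT 90: heading 90 -> 180
RT 180: heading 180 -> 0
RT 73: heading 0 -> 287
RT 270: heading 287 -> 17
FD 3: (28,0) -> (30.869,0.877) [heading=17, draw]
LT 90: heading 17 -> 107
FD 18: (30.869,0.877) -> (25.606,18.091) [heading=107, draw]
LT 90: heading 107 -> 197
LT 266: heading 197 -> 103
FD 4: (25.606,18.091) -> (24.706,21.988) [heading=103, draw]
Final: pos=(24.706,21.988), heading=103, 6 segment(s) drawn

Segment lengths:
  seg 1: (0,0) -> (6,0), length = 6
  seg 2: (6,0) -> (14,0), length = 8
  seg 3: (14,0) -> (28,0), length = 14
  seg 4: (28,0) -> (30.869,0.877), length = 3
  seg 5: (30.869,0.877) -> (25.606,18.091), length = 18
  seg 6: (25.606,18.091) -> (24.706,21.988), length = 4
Total = 53

Answer: 53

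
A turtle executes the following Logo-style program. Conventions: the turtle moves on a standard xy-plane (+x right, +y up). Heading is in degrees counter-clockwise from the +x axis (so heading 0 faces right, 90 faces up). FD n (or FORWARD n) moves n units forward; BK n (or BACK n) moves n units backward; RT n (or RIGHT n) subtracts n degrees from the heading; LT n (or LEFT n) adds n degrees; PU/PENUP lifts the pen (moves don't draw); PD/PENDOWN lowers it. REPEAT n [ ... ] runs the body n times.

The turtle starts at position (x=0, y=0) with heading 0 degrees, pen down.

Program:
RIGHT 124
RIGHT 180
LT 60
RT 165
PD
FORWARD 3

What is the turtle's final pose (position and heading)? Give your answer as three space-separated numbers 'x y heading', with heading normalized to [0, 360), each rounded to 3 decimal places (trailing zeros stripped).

Executing turtle program step by step:
Start: pos=(0,0), heading=0, pen down
RT 124: heading 0 -> 236
RT 180: heading 236 -> 56
LT 60: heading 56 -> 116
RT 165: heading 116 -> 311
PD: pen down
FD 3: (0,0) -> (1.968,-2.264) [heading=311, draw]
Final: pos=(1.968,-2.264), heading=311, 1 segment(s) drawn

Answer: 1.968 -2.264 311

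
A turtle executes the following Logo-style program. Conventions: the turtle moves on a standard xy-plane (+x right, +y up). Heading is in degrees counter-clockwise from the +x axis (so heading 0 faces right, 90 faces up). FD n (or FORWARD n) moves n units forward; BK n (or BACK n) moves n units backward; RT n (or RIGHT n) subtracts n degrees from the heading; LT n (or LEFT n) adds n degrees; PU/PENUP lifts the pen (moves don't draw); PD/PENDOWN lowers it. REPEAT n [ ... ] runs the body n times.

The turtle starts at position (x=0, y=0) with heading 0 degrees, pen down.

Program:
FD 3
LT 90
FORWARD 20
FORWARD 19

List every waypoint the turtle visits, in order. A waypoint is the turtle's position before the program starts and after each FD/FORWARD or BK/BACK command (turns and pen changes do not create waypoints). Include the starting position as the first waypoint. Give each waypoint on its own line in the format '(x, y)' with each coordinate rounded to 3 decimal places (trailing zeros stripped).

Executing turtle program step by step:
Start: pos=(0,0), heading=0, pen down
FD 3: (0,0) -> (3,0) [heading=0, draw]
LT 90: heading 0 -> 90
FD 20: (3,0) -> (3,20) [heading=90, draw]
FD 19: (3,20) -> (3,39) [heading=90, draw]
Final: pos=(3,39), heading=90, 3 segment(s) drawn
Waypoints (4 total):
(0, 0)
(3, 0)
(3, 20)
(3, 39)

Answer: (0, 0)
(3, 0)
(3, 20)
(3, 39)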